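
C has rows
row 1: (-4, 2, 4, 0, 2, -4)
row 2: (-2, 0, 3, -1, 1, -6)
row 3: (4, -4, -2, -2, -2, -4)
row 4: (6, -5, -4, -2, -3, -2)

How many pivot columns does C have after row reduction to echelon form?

2

Row reduce to echelon form.
R2 ← R2 − (1/2)·R1: [0, -1, 1, -1, 0, -4]
R3 ← R3 + R1: [0, -2, 2, -2, 0, -8]
R4 ← R4 + (3/2)·R1: [0, -2, 2, -2, 0, -8]
R3 ← R3 − (2)·R2: [0, 0, 0, 0, 0, 0]
R4 ← R4 − (2)·R2: [0, 0, 0, 0, 0, 0]
Echelon form has 2 nonzero rows, so rank(C) = 2.
Each nonzero row contributes one pivot column: 2 pivot columns.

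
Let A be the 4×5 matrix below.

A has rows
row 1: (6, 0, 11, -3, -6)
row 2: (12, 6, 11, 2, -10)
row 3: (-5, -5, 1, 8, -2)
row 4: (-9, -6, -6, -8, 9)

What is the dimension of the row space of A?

Row reduce to echelon form.
R2 ← R2 − (2)·R1: [0, 6, -11, 8, 2]
R3 ← R3 + (5/6)·R1: [0, -5, 61/6, 11/2, -7]
R4 ← R4 + (3/2)·R1: [0, -6, 21/2, -25/2, 0]
R3 ← R3 + (5/6)·R2: [0, 0, 1, 73/6, -16/3]
R4 ← R4 + R2: [0, 0, -1/2, -9/2, 2]
R4 ← R4 + (1/2)·R3: [0, 0, 0, 19/12, -2/3]
Echelon form has 4 nonzero rows, so rank(A) = 4.
The row space has dimension equal to the rank: 4.

4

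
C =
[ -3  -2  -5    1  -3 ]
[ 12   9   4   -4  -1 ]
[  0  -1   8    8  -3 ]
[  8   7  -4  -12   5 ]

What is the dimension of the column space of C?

3

Row reduce to echelon form.
R2 ← R2 + (4)·R1: [0, 1, -16, 0, -13]
R4 ← R4 + (8/3)·R1: [0, 5/3, -52/3, -28/3, -3]
R3 ← R3 + R2: [0, 0, -8, 8, -16]
R4 ← R4 − (5/3)·R2: [0, 0, 28/3, -28/3, 56/3]
R4 ← R4 + (7/6)·R3: [0, 0, 0, 0, 0]
Echelon form has 3 nonzero rows, so rank(C) = 3.
The column space has dimension equal to the rank: 3.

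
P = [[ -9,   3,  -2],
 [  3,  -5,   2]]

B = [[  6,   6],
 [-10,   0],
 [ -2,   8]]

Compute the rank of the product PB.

First compute PB:
[[-80, -70],
 [ 64,  34]]
Now row reduce the product.
R2 ← R2 + (4/5)·R1: [0, -22]
2 nonzero rows, so rank(PB) = 2.

2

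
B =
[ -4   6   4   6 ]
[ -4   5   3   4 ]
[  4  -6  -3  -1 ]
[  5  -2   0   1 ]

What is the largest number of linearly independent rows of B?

3

Row reduce to echelon form.
R2 ← R2 − R1: [0, -1, -1, -2]
R3 ← R3 + R1: [0, 0, 1, 5]
R4 ← R4 + (5/4)·R1: [0, 11/2, 5, 17/2]
R4 ← R4 + (11/2)·R2: [0, 0, -1/2, -5/2]
R4 ← R4 + (1/2)·R3: [0, 0, 0, 0]
Echelon form has 3 nonzero rows, so rank(B) = 3.
The rank gives the maximum number of linearly independent rows: 3.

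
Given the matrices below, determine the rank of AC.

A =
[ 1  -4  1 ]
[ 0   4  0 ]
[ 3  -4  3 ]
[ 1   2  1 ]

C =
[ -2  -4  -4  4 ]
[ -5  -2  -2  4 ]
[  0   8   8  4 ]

2

First compute AC:
[[ 18,  12,  12,  -8],
 [-20,  -8,  -8,  16],
 [ 14,  20,  20,   8],
 [-12,   0,   0,  16]]
Now row reduce the product.
R2 ← R2 + (10/9)·R1: [0, 16/3, 16/3, 64/9]
R3 ← R3 − (7/9)·R1: [0, 32/3, 32/3, 128/9]
R4 ← R4 + (2/3)·R1: [0, 8, 8, 32/3]
R3 ← R3 − (2)·R2: [0, 0, 0, 0]
R4 ← R4 − (3/2)·R2: [0, 0, 0, 0]
2 nonzero rows, so rank(AC) = 2.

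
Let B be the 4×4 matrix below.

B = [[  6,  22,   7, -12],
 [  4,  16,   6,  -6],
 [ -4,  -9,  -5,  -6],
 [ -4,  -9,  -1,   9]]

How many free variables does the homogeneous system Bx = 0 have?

1

Row reduce to echelon form.
R2 ← R2 − (2/3)·R1: [0, 4/3, 4/3, 2]
R3 ← R3 + (2/3)·R1: [0, 17/3, -1/3, -14]
R4 ← R4 + (2/3)·R1: [0, 17/3, 11/3, 1]
R3 ← R3 − (17/4)·R2: [0, 0, -6, -45/2]
R4 ← R4 − (17/4)·R2: [0, 0, -2, -15/2]
R4 ← R4 − (1/3)·R3: [0, 0, 0, 0]
3 nonzero rows, so rank(B) = 3.
B has 4 columns; by rank–nullity, nullity = 4 − 3 = 1.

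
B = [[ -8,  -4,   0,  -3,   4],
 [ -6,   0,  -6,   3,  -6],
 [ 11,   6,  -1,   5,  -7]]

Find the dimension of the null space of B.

3

Row reduce to echelon form.
R2 ← R2 − (3/4)·R1: [0, 3, -6, 21/4, -9]
R3 ← R3 + (11/8)·R1: [0, 1/2, -1, 7/8, -3/2]
R3 ← R3 − (1/6)·R2: [0, 0, 0, 0, 0]
2 nonzero rows, so rank(B) = 2.
B has 5 columns; by rank–nullity, nullity = 5 − 2 = 3.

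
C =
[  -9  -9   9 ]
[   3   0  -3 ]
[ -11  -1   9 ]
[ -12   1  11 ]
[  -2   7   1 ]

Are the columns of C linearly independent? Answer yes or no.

yes

Row reduce C to echelon form.
R2 ← R2 + (1/3)·R1: [0, -3, 0]
R3 ← R3 − (11/9)·R1: [0, 10, -2]
R4 ← R4 − (4/3)·R1: [0, 13, -1]
R5 ← R5 − (2/9)·R1: [0, 9, -1]
R3 ← R3 + (10/3)·R2: [0, 0, -2]
R4 ← R4 + (13/3)·R2: [0, 0, -1]
R5 ← R5 + (3)·R2: [0, 0, -1]
R4 ← R4 − (1/2)·R3: [0, 0, 0]
R5 ← R5 − (1/2)·R3: [0, 0, 0]
3 pivots among 3 columns.
Every column is a pivot column, so the columns are linearly independent.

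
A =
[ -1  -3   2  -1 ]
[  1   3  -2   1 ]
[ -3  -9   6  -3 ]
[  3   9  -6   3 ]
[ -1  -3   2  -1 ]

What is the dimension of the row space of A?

1

Row reduce to echelon form.
R2 ← R2 + R1: [0, 0, 0, 0]
R3 ← R3 − (3)·R1: [0, 0, 0, 0]
R4 ← R4 + (3)·R1: [0, 0, 0, 0]
R5 ← R5 − R1: [0, 0, 0, 0]
Echelon form has 1 nonzero row, so rank(A) = 1.
The row space has dimension equal to the rank: 1.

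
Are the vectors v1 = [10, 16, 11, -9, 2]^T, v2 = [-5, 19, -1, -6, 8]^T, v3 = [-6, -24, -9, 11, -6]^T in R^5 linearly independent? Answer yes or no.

Form the matrix with these vectors as rows and row reduce.
R2 ← R2 + (1/2)·R1: [0, 27, 9/2, -21/2, 9]
R3 ← R3 + (3/5)·R1: [0, -72/5, -12/5, 28/5, -24/5]
R3 ← R3 + (8/15)·R2: [0, 0, 0, 0, 0]
2 nonzero rows, so the 3 vectors span a space of dimension 2.
Since 2 < 3, the vectors are linearly dependent.

no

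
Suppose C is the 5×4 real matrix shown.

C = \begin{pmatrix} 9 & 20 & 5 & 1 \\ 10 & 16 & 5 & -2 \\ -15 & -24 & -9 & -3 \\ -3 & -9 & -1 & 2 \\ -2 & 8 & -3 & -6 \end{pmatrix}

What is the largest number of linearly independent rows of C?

Row reduce to echelon form.
R2 ← R2 − (10/9)·R1: [0, -56/9, -5/9, -28/9]
R3 ← R3 + (5/3)·R1: [0, 28/3, -2/3, -4/3]
R4 ← R4 + (1/3)·R1: [0, -7/3, 2/3, 7/3]
R5 ← R5 + (2/9)·R1: [0, 112/9, -17/9, -52/9]
R3 ← R3 + (3/2)·R2: [0, 0, -3/2, -6]
R4 ← R4 − (3/8)·R2: [0, 0, 7/8, 7/2]
R5 ← R5 + (2)·R2: [0, 0, -3, -12]
R4 ← R4 + (7/12)·R3: [0, 0, 0, 0]
R5 ← R5 − (2)·R3: [0, 0, 0, 0]
Echelon form has 3 nonzero rows, so rank(C) = 3.
The rank gives the maximum number of linearly independent rows: 3.

3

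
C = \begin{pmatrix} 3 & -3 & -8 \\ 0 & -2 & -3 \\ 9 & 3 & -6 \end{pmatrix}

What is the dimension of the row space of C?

2

Row reduce to echelon form.
R3 ← R3 − (3)·R1: [0, 12, 18]
R3 ← R3 + (6)·R2: [0, 0, 0]
Echelon form has 2 nonzero rows, so rank(C) = 2.
The row space has dimension equal to the rank: 2.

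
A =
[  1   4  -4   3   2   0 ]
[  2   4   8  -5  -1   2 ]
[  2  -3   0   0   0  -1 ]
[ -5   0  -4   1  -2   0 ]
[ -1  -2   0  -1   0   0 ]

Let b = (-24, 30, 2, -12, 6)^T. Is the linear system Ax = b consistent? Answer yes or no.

Row reduce the augmented matrix [A | b].
R2 ← R2 − (2)·R1: [0, -4, 16, -11, -5, 2, 78]
R3 ← R3 − (2)·R1: [0, -11, 8, -6, -4, -1, 50]
R4 ← R4 + (5)·R1: [0, 20, -24, 16, 8, 0, -132]
R5 ← R5 + R1: [0, 2, -4, 2, 2, 0, -18]
R3 ← R3 − (11/4)·R2: [0, 0, -36, 97/4, 39/4, -13/2, -329/2]
R4 ← R4 + (5)·R2: [0, 0, 56, -39, -17, 10, 258]
R5 ← R5 + (1/2)·R2: [0, 0, 4, -7/2, -1/2, 1, 21]
R4 ← R4 + (14/9)·R3: [0, 0, 0, -23/18, -11/6, -1/9, 19/9]
R5 ← R5 + (1/9)·R3: [0, 0, 0, -29/36, 7/12, 5/18, 49/18]
R5 ← R5 − (29/46)·R4: [0, 0, 0, 0, 40/23, 8/23, 32/23]
The echelon form has 5 nonzero rows, and every pivot lies in the first 6 columns, so rank(A) = rank([A|b]) = 5.
The system is consistent.

yes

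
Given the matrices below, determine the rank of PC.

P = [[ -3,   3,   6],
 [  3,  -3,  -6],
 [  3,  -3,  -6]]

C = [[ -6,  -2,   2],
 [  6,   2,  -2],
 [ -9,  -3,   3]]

First compute PC:
[[-18,  -6,   6],
 [ 18,   6,  -6],
 [ 18,   6,  -6]]
Now row reduce the product.
R2 ← R2 + R1: [0, 0, 0]
R3 ← R3 + R1: [0, 0, 0]
1 nonzero row, so rank(PC) = 1.

1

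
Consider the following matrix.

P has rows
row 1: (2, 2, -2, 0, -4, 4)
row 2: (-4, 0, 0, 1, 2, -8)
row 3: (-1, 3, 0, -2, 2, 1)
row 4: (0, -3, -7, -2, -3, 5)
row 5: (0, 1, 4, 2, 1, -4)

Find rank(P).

4

Row reduce to echelon form.
R2 ← R2 + (2)·R1: [0, 4, -4, 1, -6, 0]
R3 ← R3 + (1/2)·R1: [0, 4, -1, -2, 0, 3]
R3 ← R3 − R2: [0, 0, 3, -3, 6, 3]
R4 ← R4 + (3/4)·R2: [0, 0, -10, -5/4, -15/2, 5]
R5 ← R5 − (1/4)·R2: [0, 0, 5, 7/4, 5/2, -4]
R4 ← R4 + (10/3)·R3: [0, 0, 0, -45/4, 25/2, 15]
R5 ← R5 − (5/3)·R3: [0, 0, 0, 27/4, -15/2, -9]
R5 ← R5 + (3/5)·R4: [0, 0, 0, 0, 0, 0]
Echelon form has 4 nonzero rows, so rank(P) = 4.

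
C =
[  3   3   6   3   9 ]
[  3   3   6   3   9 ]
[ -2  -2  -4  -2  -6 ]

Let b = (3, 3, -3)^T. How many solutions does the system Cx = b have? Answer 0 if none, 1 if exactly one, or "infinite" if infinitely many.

Row reduce the augmented matrix [C | b].
R2 ← R2 − R1: [0, 0, 0, 0, 0, 0]
R3 ← R3 + (2/3)·R1: [0, 0, 0, 0, 0, -1]
Swap R2 ↔ R3
The echelon form has 2 nonzero rows; the last pivot sits in the augmented column, so rank(C) = 1 but rank([C|b]) = 2.
Since the ranks differ, the system is inconsistent.
It has no solutions.

0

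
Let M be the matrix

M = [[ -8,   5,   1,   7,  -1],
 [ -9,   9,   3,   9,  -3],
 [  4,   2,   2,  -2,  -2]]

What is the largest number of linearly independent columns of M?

Row reduce to echelon form.
R2 ← R2 − (9/8)·R1: [0, 27/8, 15/8, 9/8, -15/8]
R3 ← R3 + (1/2)·R1: [0, 9/2, 5/2, 3/2, -5/2]
R3 ← R3 − (4/3)·R2: [0, 0, 0, 0, 0]
Echelon form has 2 nonzero rows, so rank(M) = 2.
The rank gives the maximum number of linearly independent columns: 2.

2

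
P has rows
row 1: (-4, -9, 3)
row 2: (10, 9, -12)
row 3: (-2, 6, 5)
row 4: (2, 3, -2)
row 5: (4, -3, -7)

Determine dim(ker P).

1

Row reduce to echelon form.
R2 ← R2 + (5/2)·R1: [0, -27/2, -9/2]
R3 ← R3 − (1/2)·R1: [0, 21/2, 7/2]
R4 ← R4 + (1/2)·R1: [0, -3/2, -1/2]
R5 ← R5 + R1: [0, -12, -4]
R3 ← R3 + (7/9)·R2: [0, 0, 0]
R4 ← R4 − (1/9)·R2: [0, 0, 0]
R5 ← R5 − (8/9)·R2: [0, 0, 0]
2 nonzero rows, so rank(P) = 2.
P has 3 columns; by rank–nullity, nullity = 3 − 2 = 1.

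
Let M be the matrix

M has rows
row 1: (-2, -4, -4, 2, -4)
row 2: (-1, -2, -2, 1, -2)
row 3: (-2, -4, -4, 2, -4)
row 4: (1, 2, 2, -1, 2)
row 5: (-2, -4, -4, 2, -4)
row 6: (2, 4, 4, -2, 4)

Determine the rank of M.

1

Row reduce to echelon form.
R2 ← R2 − (1/2)·R1: [0, 0, 0, 0, 0]
R3 ← R3 − R1: [0, 0, 0, 0, 0]
R4 ← R4 + (1/2)·R1: [0, 0, 0, 0, 0]
R5 ← R5 − R1: [0, 0, 0, 0, 0]
R6 ← R6 + R1: [0, 0, 0, 0, 0]
Echelon form has 1 nonzero row, so rank(M) = 1.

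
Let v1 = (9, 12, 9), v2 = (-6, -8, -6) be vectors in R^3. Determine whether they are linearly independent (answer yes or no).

no

Form the matrix with these vectors as rows and row reduce.
R2 ← R2 + (2/3)·R1: [0, 0, 0]
1 nonzero row, so the 2 vectors span a space of dimension 1.
Since 1 < 2, the vectors are linearly dependent.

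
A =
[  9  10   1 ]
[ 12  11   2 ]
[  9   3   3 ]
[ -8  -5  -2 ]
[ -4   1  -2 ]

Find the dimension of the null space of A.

1

Row reduce to echelon form.
R2 ← R2 − (4/3)·R1: [0, -7/3, 2/3]
R3 ← R3 − R1: [0, -7, 2]
R4 ← R4 + (8/9)·R1: [0, 35/9, -10/9]
R5 ← R5 + (4/9)·R1: [0, 49/9, -14/9]
R3 ← R3 − (3)·R2: [0, 0, 0]
R4 ← R4 + (5/3)·R2: [0, 0, 0]
R5 ← R5 + (7/3)·R2: [0, 0, 0]
2 nonzero rows, so rank(A) = 2.
A has 3 columns; by rank–nullity, nullity = 3 − 2 = 1.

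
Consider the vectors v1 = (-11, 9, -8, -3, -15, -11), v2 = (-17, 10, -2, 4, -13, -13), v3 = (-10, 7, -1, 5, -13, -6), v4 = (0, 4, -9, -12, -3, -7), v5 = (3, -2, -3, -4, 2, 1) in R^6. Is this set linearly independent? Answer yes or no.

Form the matrix with these vectors as rows and row reduce.
R2 ← R2 − (17/11)·R1: [0, -43/11, 114/11, 95/11, 112/11, 4]
R3 ← R3 − (10/11)·R1: [0, -13/11, 69/11, 85/11, 7/11, 4]
R5 ← R5 + (3/11)·R1: [0, 5/11, -57/11, -53/11, -23/11, -2]
R3 ← R3 − (13/43)·R2: [0, 0, 135/43, 220/43, -105/43, 120/43]
R4 ← R4 + (44/43)·R2: [0, 0, 69/43, -136/43, 319/43, -125/43]
R5 ← R5 + (5/43)·R2: [0, 0, -171/43, -164/43, -39/43, -66/43]
R4 ← R4 − (23/45)·R3: [0, 0, 0, -52/9, 26/3, -13/3]
R5 ← R5 + (19/15)·R3: [0, 0, 0, 8/3, -4, 2]
R5 ← R5 + (6/13)·R4: [0, 0, 0, 0, 0, 0]
4 nonzero rows, so the 5 vectors span a space of dimension 4.
Since 4 < 5, the vectors are linearly dependent.

no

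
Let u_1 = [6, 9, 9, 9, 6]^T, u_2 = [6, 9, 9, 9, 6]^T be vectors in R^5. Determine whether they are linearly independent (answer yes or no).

Form the matrix with these vectors as rows and row reduce.
R2 ← R2 − R1: [0, 0, 0, 0, 0]
1 nonzero row, so the 2 vectors span a space of dimension 1.
Since 1 < 2, the vectors are linearly dependent.

no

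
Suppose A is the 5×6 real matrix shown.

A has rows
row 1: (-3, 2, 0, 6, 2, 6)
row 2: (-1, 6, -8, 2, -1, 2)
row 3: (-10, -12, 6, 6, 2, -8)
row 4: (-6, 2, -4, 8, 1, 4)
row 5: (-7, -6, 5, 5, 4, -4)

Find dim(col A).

Row reduce to echelon form.
R2 ← R2 − (1/3)·R1: [0, 16/3, -8, 0, -5/3, 0]
R3 ← R3 − (10/3)·R1: [0, -56/3, 6, -14, -14/3, -28]
R4 ← R4 − (2)·R1: [0, -2, -4, -4, -3, -8]
R5 ← R5 − (7/3)·R1: [0, -32/3, 5, -9, -2/3, -18]
R3 ← R3 + (7/2)·R2: [0, 0, -22, -14, -21/2, -28]
R4 ← R4 + (3/8)·R2: [0, 0, -7, -4, -29/8, -8]
R5 ← R5 + (2)·R2: [0, 0, -11, -9, -4, -18]
R4 ← R4 − (7/22)·R3: [0, 0, 0, 5/11, -25/88, 10/11]
R5 ← R5 − (1/2)·R3: [0, 0, 0, -2, 5/4, -4]
R5 ← R5 + (22/5)·R4: [0, 0, 0, 0, 0, 0]
Echelon form has 4 nonzero rows, so rank(A) = 4.
The column space has dimension equal to the rank: 4.

4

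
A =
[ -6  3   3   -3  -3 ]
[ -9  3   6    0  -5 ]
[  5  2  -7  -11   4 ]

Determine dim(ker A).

3

Row reduce to echelon form.
R2 ← R2 − (3/2)·R1: [0, -3/2, 3/2, 9/2, -1/2]
R3 ← R3 + (5/6)·R1: [0, 9/2, -9/2, -27/2, 3/2]
R3 ← R3 + (3)·R2: [0, 0, 0, 0, 0]
2 nonzero rows, so rank(A) = 2.
A has 5 columns; by rank–nullity, nullity = 5 − 2 = 3.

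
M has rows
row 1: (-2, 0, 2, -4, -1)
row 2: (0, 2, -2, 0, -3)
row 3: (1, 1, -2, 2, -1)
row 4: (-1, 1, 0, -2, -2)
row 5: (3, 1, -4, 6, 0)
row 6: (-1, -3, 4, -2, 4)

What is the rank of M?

2

Row reduce to echelon form.
R3 ← R3 + (1/2)·R1: [0, 1, -1, 0, -3/2]
R4 ← R4 − (1/2)·R1: [0, 1, -1, 0, -3/2]
R5 ← R5 + (3/2)·R1: [0, 1, -1, 0, -3/2]
R6 ← R6 − (1/2)·R1: [0, -3, 3, 0, 9/2]
R3 ← R3 − (1/2)·R2: [0, 0, 0, 0, 0]
R4 ← R4 − (1/2)·R2: [0, 0, 0, 0, 0]
R5 ← R5 − (1/2)·R2: [0, 0, 0, 0, 0]
R6 ← R6 + (3/2)·R2: [0, 0, 0, 0, 0]
Echelon form has 2 nonzero rows, so rank(M) = 2.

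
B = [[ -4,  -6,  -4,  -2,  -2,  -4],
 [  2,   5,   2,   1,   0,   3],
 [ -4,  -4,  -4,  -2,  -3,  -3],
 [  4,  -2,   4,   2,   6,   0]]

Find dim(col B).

2

Row reduce to echelon form.
R2 ← R2 + (1/2)·R1: [0, 2, 0, 0, -1, 1]
R3 ← R3 − R1: [0, 2, 0, 0, -1, 1]
R4 ← R4 + R1: [0, -8, 0, 0, 4, -4]
R3 ← R3 − R2: [0, 0, 0, 0, 0, 0]
R4 ← R4 + (4)·R2: [0, 0, 0, 0, 0, 0]
Echelon form has 2 nonzero rows, so rank(B) = 2.
The column space has dimension equal to the rank: 2.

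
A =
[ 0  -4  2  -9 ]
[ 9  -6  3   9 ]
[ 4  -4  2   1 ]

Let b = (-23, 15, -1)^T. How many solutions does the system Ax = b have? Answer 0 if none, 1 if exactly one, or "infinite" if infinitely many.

infinite

Row reduce the augmented matrix [A | b].
Swap R1 ↔ R2
R3 ← R3 − (4/9)·R1: [0, -4/3, 2/3, -3, -23/3]
R3 ← R3 − (1/3)·R2: [0, 0, 0, 0, 0]
The echelon form has 2 nonzero rows, and every pivot lies in the first 4 columns, so rank(A) = rank([A|b]) = 2.
The system is consistent.
rank = 2 < 4 unknowns, so there are infinitely many solutions.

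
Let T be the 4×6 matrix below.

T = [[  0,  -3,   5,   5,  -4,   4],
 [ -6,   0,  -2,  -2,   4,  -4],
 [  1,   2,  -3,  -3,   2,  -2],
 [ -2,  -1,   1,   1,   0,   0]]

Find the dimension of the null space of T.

Row reduce to echelon form.
Swap R1 ↔ R2
R3 ← R3 + (1/6)·R1: [0, 2, -10/3, -10/3, 8/3, -8/3]
R4 ← R4 − (1/3)·R1: [0, -1, 5/3, 5/3, -4/3, 4/3]
R3 ← R3 + (2/3)·R2: [0, 0, 0, 0, 0, 0]
R4 ← R4 − (1/3)·R2: [0, 0, 0, 0, 0, 0]
2 nonzero rows, so rank(T) = 2.
T has 6 columns; by rank–nullity, nullity = 6 − 2 = 4.

4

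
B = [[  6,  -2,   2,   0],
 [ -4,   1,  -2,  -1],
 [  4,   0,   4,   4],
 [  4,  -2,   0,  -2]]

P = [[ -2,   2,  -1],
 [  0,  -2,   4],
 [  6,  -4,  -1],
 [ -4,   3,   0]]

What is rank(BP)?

First compute BP:
[[  0,   8, -16],
 [  0,  -5,  10],
 [  0,   4,  -8],
 [  0,   6, -12]]
Now row reduce the product.
R2 ← R2 + (5/8)·R1: [0, 0, 0]
R3 ← R3 − (1/2)·R1: [0, 0, 0]
R4 ← R4 − (3/4)·R1: [0, 0, 0]
1 nonzero row, so rank(BP) = 1.

1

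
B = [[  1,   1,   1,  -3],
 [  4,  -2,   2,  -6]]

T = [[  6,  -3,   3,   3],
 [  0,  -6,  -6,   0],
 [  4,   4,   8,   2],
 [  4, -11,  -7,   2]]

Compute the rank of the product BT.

2

First compute BT:
[[ -2,  28,  26,  -1],
 [  8,  74,  82,   4]]
Now row reduce the product.
R2 ← R2 + (4)·R1: [0, 186, 186, 0]
2 nonzero rows, so rank(BT) = 2.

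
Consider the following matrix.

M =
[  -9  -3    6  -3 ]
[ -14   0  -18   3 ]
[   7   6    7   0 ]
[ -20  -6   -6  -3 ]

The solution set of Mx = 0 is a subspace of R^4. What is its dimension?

0

Row reduce to echelon form.
R2 ← R2 − (14/9)·R1: [0, 14/3, -82/3, 23/3]
R3 ← R3 + (7/9)·R1: [0, 11/3, 35/3, -7/3]
R4 ← R4 − (20/9)·R1: [0, 2/3, -58/3, 11/3]
R3 ← R3 − (11/14)·R2: [0, 0, 232/7, -117/14]
R4 ← R4 − (1/7)·R2: [0, 0, -108/7, 18/7]
R4 ← R4 + (27/58)·R3: [0, 0, 0, -153/116]
4 nonzero rows, so rank(M) = 4.
M has 4 columns; by rank–nullity, nullity = 4 − 4 = 0.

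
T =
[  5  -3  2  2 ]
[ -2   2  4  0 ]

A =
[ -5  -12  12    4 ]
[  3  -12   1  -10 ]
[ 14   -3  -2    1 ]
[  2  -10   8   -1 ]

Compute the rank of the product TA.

2

First compute TA:
[[ -2, -50,  69,  50],
 [ 72, -12, -30, -24]]
Now row reduce the product.
R2 ← R2 + (36)·R1: [0, -1812, 2454, 1776]
2 nonzero rows, so rank(TA) = 2.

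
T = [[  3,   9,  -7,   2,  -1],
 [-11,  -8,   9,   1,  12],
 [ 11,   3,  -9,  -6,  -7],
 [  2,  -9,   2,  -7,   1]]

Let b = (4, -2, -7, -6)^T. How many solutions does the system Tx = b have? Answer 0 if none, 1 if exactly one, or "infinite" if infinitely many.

Row reduce the augmented matrix [T | b].
R2 ← R2 + (11/3)·R1: [0, 25, -50/3, 25/3, 25/3, 38/3]
R3 ← R3 − (11/3)·R1: [0, -30, 50/3, -40/3, -10/3, -65/3]
R4 ← R4 − (2/3)·R1: [0, -15, 20/3, -25/3, 5/3, -26/3]
R3 ← R3 + (6/5)·R2: [0, 0, -10/3, -10/3, 20/3, -97/15]
R4 ← R4 + (3/5)·R2: [0, 0, -10/3, -10/3, 20/3, -16/15]
R4 ← R4 − R3: [0, 0, 0, 0, 0, 27/5]
The echelon form has 4 nonzero rows; the last pivot sits in the augmented column, so rank(T) = 3 but rank([T|b]) = 4.
Since the ranks differ, the system is inconsistent.
It has no solutions.

0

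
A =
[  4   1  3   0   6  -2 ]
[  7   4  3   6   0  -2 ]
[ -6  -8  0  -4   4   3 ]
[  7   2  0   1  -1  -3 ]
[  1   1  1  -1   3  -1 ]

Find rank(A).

Row reduce to echelon form.
R2 ← R2 − (7/4)·R1: [0, 9/4, -9/4, 6, -21/2, 3/2]
R3 ← R3 + (3/2)·R1: [0, -13/2, 9/2, -4, 13, 0]
R4 ← R4 − (7/4)·R1: [0, 1/4, -21/4, 1, -23/2, 1/2]
R5 ← R5 − (1/4)·R1: [0, 3/4, 1/4, -1, 3/2, -1/2]
R3 ← R3 + (26/9)·R2: [0, 0, -2, 40/3, -52/3, 13/3]
R4 ← R4 − (1/9)·R2: [0, 0, -5, 1/3, -31/3, 1/3]
R5 ← R5 − (1/3)·R2: [0, 0, 1, -3, 5, -1]
R4 ← R4 − (5/2)·R3: [0, 0, 0, -33, 33, -21/2]
R5 ← R5 + (1/2)·R3: [0, 0, 0, 11/3, -11/3, 7/6]
R5 ← R5 + (1/9)·R4: [0, 0, 0, 0, 0, 0]
Echelon form has 4 nonzero rows, so rank(A) = 4.

4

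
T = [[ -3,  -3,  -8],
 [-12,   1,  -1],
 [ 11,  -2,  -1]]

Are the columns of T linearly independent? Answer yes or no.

Row reduce T to echelon form.
R2 ← R2 − (4)·R1: [0, 13, 31]
R3 ← R3 + (11/3)·R1: [0, -13, -91/3]
R3 ← R3 + R2: [0, 0, 2/3]
3 pivots among 3 columns.
Every column is a pivot column, so the columns are linearly independent.

yes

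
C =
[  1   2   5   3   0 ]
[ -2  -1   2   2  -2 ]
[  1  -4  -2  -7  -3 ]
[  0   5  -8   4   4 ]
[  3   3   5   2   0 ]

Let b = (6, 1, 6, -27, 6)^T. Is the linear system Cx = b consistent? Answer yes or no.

yes

Row reduce the augmented matrix [C | b].
R2 ← R2 + (2)·R1: [0, 3, 12, 8, -2, 13]
R3 ← R3 − R1: [0, -6, -7, -10, -3, 0]
R5 ← R5 − (3)·R1: [0, -3, -10, -7, 0, -12]
R3 ← R3 + (2)·R2: [0, 0, 17, 6, -7, 26]
R4 ← R4 − (5/3)·R2: [0, 0, -28, -28/3, 22/3, -146/3]
R5 ← R5 + R2: [0, 0, 2, 1, -2, 1]
R4 ← R4 + (28/17)·R3: [0, 0, 0, 28/51, -214/51, -298/51]
R5 ← R5 − (2/17)·R3: [0, 0, 0, 5/17, -20/17, -35/17]
R5 ← R5 − (15/28)·R4: [0, 0, 0, 0, 15/14, 15/14]
The echelon form has 5 nonzero rows, and every pivot lies in the first 5 columns, so rank(C) = rank([C|b]) = 5.
The system is consistent.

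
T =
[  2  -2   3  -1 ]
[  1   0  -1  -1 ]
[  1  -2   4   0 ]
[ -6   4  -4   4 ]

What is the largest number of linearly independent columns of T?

Row reduce to echelon form.
R2 ← R2 − (1/2)·R1: [0, 1, -5/2, -1/2]
R3 ← R3 − (1/2)·R1: [0, -1, 5/2, 1/2]
R4 ← R4 + (3)·R1: [0, -2, 5, 1]
R3 ← R3 + R2: [0, 0, 0, 0]
R4 ← R4 + (2)·R2: [0, 0, 0, 0]
Echelon form has 2 nonzero rows, so rank(T) = 2.
The rank gives the maximum number of linearly independent columns: 2.

2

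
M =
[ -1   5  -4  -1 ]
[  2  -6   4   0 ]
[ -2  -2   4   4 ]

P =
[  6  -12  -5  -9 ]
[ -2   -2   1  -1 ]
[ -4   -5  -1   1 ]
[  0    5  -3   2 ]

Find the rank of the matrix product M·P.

2

First compute MP:
[[  0,  17,  17,  -2],
 [  8, -32, -20,  -8],
 [-24,  28,  -8,  32]]
Now row reduce the product.
Swap R1 ↔ R2
R3 ← R3 + (3)·R1: [0, -68, -68, 8]
R3 ← R3 + (4)·R2: [0, 0, 0, 0]
2 nonzero rows, so rank(MP) = 2.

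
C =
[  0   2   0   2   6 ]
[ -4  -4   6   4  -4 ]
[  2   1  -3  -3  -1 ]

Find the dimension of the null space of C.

Row reduce to echelon form.
Swap R1 ↔ R2
R3 ← R3 + (1/2)·R1: [0, -1, 0, -1, -3]
R3 ← R3 + (1/2)·R2: [0, 0, 0, 0, 0]
2 nonzero rows, so rank(C) = 2.
C has 5 columns; by rank–nullity, nullity = 5 − 2 = 3.

3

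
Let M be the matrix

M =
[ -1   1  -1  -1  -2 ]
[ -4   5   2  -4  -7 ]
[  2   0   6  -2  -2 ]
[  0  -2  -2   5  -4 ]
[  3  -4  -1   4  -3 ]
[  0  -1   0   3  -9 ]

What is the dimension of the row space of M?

4

Row reduce to echelon form.
R2 ← R2 − (4)·R1: [0, 1, 6, 0, 1]
R3 ← R3 + (2)·R1: [0, 2, 4, -4, -6]
R5 ← R5 + (3)·R1: [0, -1, -4, 1, -9]
R3 ← R3 − (2)·R2: [0, 0, -8, -4, -8]
R4 ← R4 + (2)·R2: [0, 0, 10, 5, -2]
R5 ← R5 + R2: [0, 0, 2, 1, -8]
R6 ← R6 + R2: [0, 0, 6, 3, -8]
R4 ← R4 + (5/4)·R3: [0, 0, 0, 0, -12]
R5 ← R5 + (1/4)·R3: [0, 0, 0, 0, -10]
R6 ← R6 + (3/4)·R3: [0, 0, 0, 0, -14]
R5 ← R5 − (5/6)·R4: [0, 0, 0, 0, 0]
R6 ← R6 − (7/6)·R4: [0, 0, 0, 0, 0]
Echelon form has 4 nonzero rows, so rank(M) = 4.
The row space has dimension equal to the rank: 4.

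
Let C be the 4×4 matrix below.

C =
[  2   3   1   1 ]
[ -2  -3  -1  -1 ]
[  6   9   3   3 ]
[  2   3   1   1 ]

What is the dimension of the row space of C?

Row reduce to echelon form.
R2 ← R2 + R1: [0, 0, 0, 0]
R3 ← R3 − (3)·R1: [0, 0, 0, 0]
R4 ← R4 − R1: [0, 0, 0, 0]
Echelon form has 1 nonzero row, so rank(C) = 1.
The row space has dimension equal to the rank: 1.

1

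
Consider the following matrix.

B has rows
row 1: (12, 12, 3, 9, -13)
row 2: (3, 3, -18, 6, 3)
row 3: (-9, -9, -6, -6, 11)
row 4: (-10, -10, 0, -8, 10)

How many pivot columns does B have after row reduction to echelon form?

Row reduce to echelon form.
R2 ← R2 − (1/4)·R1: [0, 0, -75/4, 15/4, 25/4]
R3 ← R3 + (3/4)·R1: [0, 0, -15/4, 3/4, 5/4]
R4 ← R4 + (5/6)·R1: [0, 0, 5/2, -1/2, -5/6]
R3 ← R3 − (1/5)·R2: [0, 0, 0, 0, 0]
R4 ← R4 + (2/15)·R2: [0, 0, 0, 0, 0]
Echelon form has 2 nonzero rows, so rank(B) = 2.
Each nonzero row contributes one pivot column: 2 pivot columns.

2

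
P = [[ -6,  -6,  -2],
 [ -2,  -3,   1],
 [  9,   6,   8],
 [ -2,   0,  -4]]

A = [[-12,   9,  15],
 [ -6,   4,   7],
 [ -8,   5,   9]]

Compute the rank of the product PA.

First compute PA:
[[124, -88, -150],
 [ 34, -25, -42],
 [-208, 145, 249],
 [ 56, -38, -66]]
Now row reduce the product.
R2 ← R2 − (17/62)·R1: [0, -27/31, -27/31]
R3 ← R3 + (52/31)·R1: [0, -81/31, -81/31]
R4 ← R4 − (14/31)·R1: [0, 54/31, 54/31]
R3 ← R3 − (3)·R2: [0, 0, 0]
R4 ← R4 + (2)·R2: [0, 0, 0]
2 nonzero rows, so rank(PA) = 2.

2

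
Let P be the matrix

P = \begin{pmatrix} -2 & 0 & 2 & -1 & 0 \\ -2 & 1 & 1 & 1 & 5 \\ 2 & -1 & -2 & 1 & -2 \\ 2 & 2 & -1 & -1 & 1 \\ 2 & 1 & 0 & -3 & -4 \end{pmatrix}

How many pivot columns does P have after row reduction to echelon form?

Row reduce to echelon form.
R2 ← R2 − R1: [0, 1, -1, 2, 5]
R3 ← R3 + R1: [0, -1, 0, 0, -2]
R4 ← R4 + R1: [0, 2, 1, -2, 1]
R5 ← R5 + R1: [0, 1, 2, -4, -4]
R3 ← R3 + R2: [0, 0, -1, 2, 3]
R4 ← R4 − (2)·R2: [0, 0, 3, -6, -9]
R5 ← R5 − R2: [0, 0, 3, -6, -9]
R4 ← R4 + (3)·R3: [0, 0, 0, 0, 0]
R5 ← R5 + (3)·R3: [0, 0, 0, 0, 0]
Echelon form has 3 nonzero rows, so rank(P) = 3.
Each nonzero row contributes one pivot column: 3 pivot columns.

3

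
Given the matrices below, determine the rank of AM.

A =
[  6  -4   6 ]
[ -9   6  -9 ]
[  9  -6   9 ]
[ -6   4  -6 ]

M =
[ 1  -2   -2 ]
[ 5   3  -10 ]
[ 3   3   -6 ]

1

First compute AM:
[[  4,  -6,  -8],
 [ -6,   9,  12],
 [  6,  -9, -12],
 [ -4,   6,   8]]
Now row reduce the product.
R2 ← R2 + (3/2)·R1: [0, 0, 0]
R3 ← R3 − (3/2)·R1: [0, 0, 0]
R4 ← R4 + R1: [0, 0, 0]
1 nonzero row, so rank(AM) = 1.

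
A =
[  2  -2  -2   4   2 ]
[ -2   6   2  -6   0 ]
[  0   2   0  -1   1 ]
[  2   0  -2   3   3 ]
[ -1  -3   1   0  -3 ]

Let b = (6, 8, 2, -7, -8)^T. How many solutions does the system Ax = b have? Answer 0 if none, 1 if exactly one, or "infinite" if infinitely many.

0

Row reduce the augmented matrix [A | b].
R2 ← R2 + R1: [0, 4, 0, -2, 2, 14]
R4 ← R4 − R1: [0, 2, 0, -1, 1, -13]
R5 ← R5 + (1/2)·R1: [0, -4, 0, 2, -2, -5]
R3 ← R3 − (1/2)·R2: [0, 0, 0, 0, 0, -5]
R4 ← R4 − (1/2)·R2: [0, 0, 0, 0, 0, -20]
R5 ← R5 + R2: [0, 0, 0, 0, 0, 9]
R4 ← R4 − (4)·R3: [0, 0, 0, 0, 0, 0]
R5 ← R5 + (9/5)·R3: [0, 0, 0, 0, 0, 0]
The echelon form has 3 nonzero rows; the last pivot sits in the augmented column, so rank(A) = 2 but rank([A|b]) = 3.
Since the ranks differ, the system is inconsistent.
It has no solutions.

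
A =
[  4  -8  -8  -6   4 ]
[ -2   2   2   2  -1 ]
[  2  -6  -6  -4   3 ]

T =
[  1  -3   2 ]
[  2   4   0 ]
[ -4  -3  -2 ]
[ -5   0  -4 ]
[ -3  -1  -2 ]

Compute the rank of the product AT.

First compute AT:
[[ 38, -24,  40],
 [-13,   9, -14],
 [ 25, -15,  26]]
Now row reduce the product.
R2 ← R2 + (13/38)·R1: [0, 15/19, -6/19]
R3 ← R3 − (25/38)·R1: [0, 15/19, -6/19]
R3 ← R3 − R2: [0, 0, 0]
2 nonzero rows, so rank(AT) = 2.

2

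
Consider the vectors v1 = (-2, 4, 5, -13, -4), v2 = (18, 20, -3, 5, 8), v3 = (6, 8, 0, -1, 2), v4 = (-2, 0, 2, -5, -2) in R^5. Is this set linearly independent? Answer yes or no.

no

Form the matrix with these vectors as rows and row reduce.
R2 ← R2 + (9)·R1: [0, 56, 42, -112, -28]
R3 ← R3 + (3)·R1: [0, 20, 15, -40, -10]
R4 ← R4 − R1: [0, -4, -3, 8, 2]
R3 ← R3 − (5/14)·R2: [0, 0, 0, 0, 0]
R4 ← R4 + (1/14)·R2: [0, 0, 0, 0, 0]
2 nonzero rows, so the 4 vectors span a space of dimension 2.
Since 2 < 4, the vectors are linearly dependent.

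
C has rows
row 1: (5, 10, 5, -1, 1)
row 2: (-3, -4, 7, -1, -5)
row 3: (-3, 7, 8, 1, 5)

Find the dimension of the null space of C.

2

Row reduce to echelon form.
R2 ← R2 + (3/5)·R1: [0, 2, 10, -8/5, -22/5]
R3 ← R3 + (3/5)·R1: [0, 13, 11, 2/5, 28/5]
R3 ← R3 − (13/2)·R2: [0, 0, -54, 54/5, 171/5]
3 nonzero rows, so rank(C) = 3.
C has 5 columns; by rank–nullity, nullity = 5 − 3 = 2.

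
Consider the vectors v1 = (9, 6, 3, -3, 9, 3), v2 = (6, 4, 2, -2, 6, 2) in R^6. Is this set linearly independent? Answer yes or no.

Form the matrix with these vectors as rows and row reduce.
R2 ← R2 − (2/3)·R1: [0, 0, 0, 0, 0, 0]
1 nonzero row, so the 2 vectors span a space of dimension 1.
Since 1 < 2, the vectors are linearly dependent.

no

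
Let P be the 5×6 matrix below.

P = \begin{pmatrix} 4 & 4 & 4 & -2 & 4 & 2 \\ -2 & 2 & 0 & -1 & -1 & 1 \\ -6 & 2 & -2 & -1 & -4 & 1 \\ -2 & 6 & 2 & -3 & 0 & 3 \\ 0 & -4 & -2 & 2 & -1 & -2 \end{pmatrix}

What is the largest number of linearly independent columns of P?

Row reduce to echelon form.
R2 ← R2 + (1/2)·R1: [0, 4, 2, -2, 1, 2]
R3 ← R3 + (3/2)·R1: [0, 8, 4, -4, 2, 4]
R4 ← R4 + (1/2)·R1: [0, 8, 4, -4, 2, 4]
R3 ← R3 − (2)·R2: [0, 0, 0, 0, 0, 0]
R4 ← R4 − (2)·R2: [0, 0, 0, 0, 0, 0]
R5 ← R5 + R2: [0, 0, 0, 0, 0, 0]
Echelon form has 2 nonzero rows, so rank(P) = 2.
The rank gives the maximum number of linearly independent columns: 2.

2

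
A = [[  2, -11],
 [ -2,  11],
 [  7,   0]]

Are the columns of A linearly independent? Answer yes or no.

Row reduce A to echelon form.
R2 ← R2 + R1: [0, 0]
R3 ← R3 − (7/2)·R1: [0, 77/2]
Swap R2 ↔ R3
2 pivots among 2 columns.
Every column is a pivot column, so the columns are linearly independent.

yes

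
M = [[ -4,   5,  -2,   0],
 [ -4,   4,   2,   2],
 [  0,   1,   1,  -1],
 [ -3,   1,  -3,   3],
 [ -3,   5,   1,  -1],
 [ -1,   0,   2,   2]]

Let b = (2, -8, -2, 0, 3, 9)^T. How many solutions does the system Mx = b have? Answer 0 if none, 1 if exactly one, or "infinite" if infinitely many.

0

Row reduce the augmented matrix [M | b].
R2 ← R2 − R1: [0, -1, 4, 2, -10]
R4 ← R4 − (3/4)·R1: [0, -11/4, -3/2, 3, -3/2]
R5 ← R5 − (3/4)·R1: [0, 5/4, 5/2, -1, 3/2]
R6 ← R6 − (1/4)·R1: [0, -5/4, 5/2, 2, 17/2]
R3 ← R3 + R2: [0, 0, 5, 1, -12]
R4 ← R4 − (11/4)·R2: [0, 0, -25/2, -5/2, 26]
R5 ← R5 + (5/4)·R2: [0, 0, 15/2, 3/2, -11]
R6 ← R6 − (5/4)·R2: [0, 0, -5/2, -1/2, 21]
R4 ← R4 + (5/2)·R3: [0, 0, 0, 0, -4]
R5 ← R5 − (3/2)·R3: [0, 0, 0, 0, 7]
R6 ← R6 + (1/2)·R3: [0, 0, 0, 0, 15]
R5 ← R5 + (7/4)·R4: [0, 0, 0, 0, 0]
R6 ← R6 + (15/4)·R4: [0, 0, 0, 0, 0]
The echelon form has 4 nonzero rows; the last pivot sits in the augmented column, so rank(M) = 3 but rank([M|b]) = 4.
Since the ranks differ, the system is inconsistent.
It has no solutions.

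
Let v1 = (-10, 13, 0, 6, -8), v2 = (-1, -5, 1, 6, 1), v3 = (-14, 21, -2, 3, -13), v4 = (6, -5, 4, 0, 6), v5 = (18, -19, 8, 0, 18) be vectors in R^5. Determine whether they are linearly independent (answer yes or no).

no

Form the matrix with these vectors as rows and row reduce.
R2 ← R2 − (1/10)·R1: [0, -63/10, 1, 27/5, 9/5]
R3 ← R3 − (7/5)·R1: [0, 14/5, -2, -27/5, -9/5]
R4 ← R4 + (3/5)·R1: [0, 14/5, 4, 18/5, 6/5]
R5 ← R5 + (9/5)·R1: [0, 22/5, 8, 54/5, 18/5]
R3 ← R3 + (4/9)·R2: [0, 0, -14/9, -3, -1]
R4 ← R4 + (4/9)·R2: [0, 0, 40/9, 6, 2]
R5 ← R5 + (44/63)·R2: [0, 0, 548/63, 102/7, 34/7]
R4 ← R4 + (20/7)·R3: [0, 0, 0, -18/7, -6/7]
R5 ← R5 + (274/49)·R3: [0, 0, 0, -108/49, -36/49]
R5 ← R5 − (6/7)·R4: [0, 0, 0, 0, 0]
4 nonzero rows, so the 5 vectors span a space of dimension 4.
Since 4 < 5, the vectors are linearly dependent.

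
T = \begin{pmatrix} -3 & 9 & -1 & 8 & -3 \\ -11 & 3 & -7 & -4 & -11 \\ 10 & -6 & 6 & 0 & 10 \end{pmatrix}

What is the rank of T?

2

Row reduce to echelon form.
R2 ← R2 − (11/3)·R1: [0, -30, -10/3, -100/3, 0]
R3 ← R3 + (10/3)·R1: [0, 24, 8/3, 80/3, 0]
R3 ← R3 + (4/5)·R2: [0, 0, 0, 0, 0]
Echelon form has 2 nonzero rows, so rank(T) = 2.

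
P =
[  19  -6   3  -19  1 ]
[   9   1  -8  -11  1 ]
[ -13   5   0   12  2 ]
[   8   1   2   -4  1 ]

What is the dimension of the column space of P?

Row reduce to echelon form.
R2 ← R2 − (9/19)·R1: [0, 73/19, -179/19, -2, 10/19]
R3 ← R3 + (13/19)·R1: [0, 17/19, 39/19, -1, 51/19]
R4 ← R4 − (8/19)·R1: [0, 67/19, 14/19, 4, 11/19]
R3 ← R3 − (17/73)·R2: [0, 0, 310/73, -39/73, 187/73]
R4 ← R4 − (67/73)·R2: [0, 0, 685/73, 426/73, 7/73]
R4 ← R4 − (137/62)·R3: [0, 0, 0, 435/62, -345/62]
Echelon form has 4 nonzero rows, so rank(P) = 4.
The column space has dimension equal to the rank: 4.

4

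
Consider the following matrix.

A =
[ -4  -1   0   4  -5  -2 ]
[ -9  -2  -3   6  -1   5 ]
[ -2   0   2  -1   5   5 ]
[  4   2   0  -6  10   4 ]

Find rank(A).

Row reduce to echelon form.
R2 ← R2 − (9/4)·R1: [0, 1/4, -3, -3, 41/4, 19/2]
R3 ← R3 − (1/2)·R1: [0, 1/2, 2, -3, 15/2, 6]
R4 ← R4 + R1: [0, 1, 0, -2, 5, 2]
R3 ← R3 − (2)·R2: [0, 0, 8, 3, -13, -13]
R4 ← R4 − (4)·R2: [0, 0, 12, 10, -36, -36]
R4 ← R4 − (3/2)·R3: [0, 0, 0, 11/2, -33/2, -33/2]
Echelon form has 4 nonzero rows, so rank(A) = 4.

4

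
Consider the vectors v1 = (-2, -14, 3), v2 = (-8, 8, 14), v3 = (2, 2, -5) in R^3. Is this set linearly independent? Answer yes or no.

yes

Form the matrix with these vectors as rows and row reduce.
R2 ← R2 − (4)·R1: [0, 64, 2]
R3 ← R3 + R1: [0, -12, -2]
R3 ← R3 + (3/16)·R2: [0, 0, -13/8]
3 nonzero rows, so the 3 vectors span a space of dimension 3.
Since 3 = 3, the vectors are linearly independent.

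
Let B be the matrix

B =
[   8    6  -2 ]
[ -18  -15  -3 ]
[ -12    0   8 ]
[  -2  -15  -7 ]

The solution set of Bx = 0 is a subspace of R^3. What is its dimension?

Row reduce to echelon form.
R2 ← R2 + (9/4)·R1: [0, -3/2, -15/2]
R3 ← R3 + (3/2)·R1: [0, 9, 5]
R4 ← R4 + (1/4)·R1: [0, -27/2, -15/2]
R3 ← R3 + (6)·R2: [0, 0, -40]
R4 ← R4 − (9)·R2: [0, 0, 60]
R4 ← R4 + (3/2)·R3: [0, 0, 0]
3 nonzero rows, so rank(B) = 3.
B has 3 columns; by rank–nullity, nullity = 3 − 3 = 0.

0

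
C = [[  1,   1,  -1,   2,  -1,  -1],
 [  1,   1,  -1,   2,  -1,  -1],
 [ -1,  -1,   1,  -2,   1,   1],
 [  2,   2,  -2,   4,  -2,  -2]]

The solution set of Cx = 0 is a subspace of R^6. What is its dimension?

5

Row reduce to echelon form.
R2 ← R2 − R1: [0, 0, 0, 0, 0, 0]
R3 ← R3 + R1: [0, 0, 0, 0, 0, 0]
R4 ← R4 − (2)·R1: [0, 0, 0, 0, 0, 0]
1 nonzero row, so rank(C) = 1.
C has 6 columns; by rank–nullity, nullity = 6 − 1 = 5.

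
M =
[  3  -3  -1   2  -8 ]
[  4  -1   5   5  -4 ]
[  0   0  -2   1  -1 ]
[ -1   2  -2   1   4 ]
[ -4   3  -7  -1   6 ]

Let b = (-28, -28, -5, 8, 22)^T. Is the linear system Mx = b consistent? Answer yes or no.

yes

Row reduce the augmented matrix [M | b].
R2 ← R2 − (4/3)·R1: [0, 3, 19/3, 7/3, 20/3, 28/3]
R4 ← R4 + (1/3)·R1: [0, 1, -7/3, 5/3, 4/3, -4/3]
R5 ← R5 + (4/3)·R1: [0, -1, -25/3, 5/3, -14/3, -46/3]
R4 ← R4 − (1/3)·R2: [0, 0, -40/9, 8/9, -8/9, -40/9]
R5 ← R5 + (1/3)·R2: [0, 0, -56/9, 22/9, -22/9, -110/9]
R4 ← R4 − (20/9)·R3: [0, 0, 0, -4/3, 4/3, 20/3]
R5 ← R5 − (28/9)·R3: [0, 0, 0, -2/3, 2/3, 10/3]
R5 ← R5 − (1/2)·R4: [0, 0, 0, 0, 0, 0]
The echelon form has 4 nonzero rows, and every pivot lies in the first 5 columns, so rank(M) = rank([M|b]) = 4.
The system is consistent.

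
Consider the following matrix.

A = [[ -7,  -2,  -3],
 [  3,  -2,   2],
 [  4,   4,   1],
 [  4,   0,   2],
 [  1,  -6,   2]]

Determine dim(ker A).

Row reduce to echelon form.
R2 ← R2 + (3/7)·R1: [0, -20/7, 5/7]
R3 ← R3 + (4/7)·R1: [0, 20/7, -5/7]
R4 ← R4 + (4/7)·R1: [0, -8/7, 2/7]
R5 ← R5 + (1/7)·R1: [0, -44/7, 11/7]
R3 ← R3 + R2: [0, 0, 0]
R4 ← R4 − (2/5)·R2: [0, 0, 0]
R5 ← R5 − (11/5)·R2: [0, 0, 0]
2 nonzero rows, so rank(A) = 2.
A has 3 columns; by rank–nullity, nullity = 3 − 2 = 1.

1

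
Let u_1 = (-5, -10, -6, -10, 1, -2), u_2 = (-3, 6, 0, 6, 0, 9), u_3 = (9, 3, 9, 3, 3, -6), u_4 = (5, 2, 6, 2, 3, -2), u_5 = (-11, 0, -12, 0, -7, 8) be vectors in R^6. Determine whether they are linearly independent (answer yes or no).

Form the matrix with these vectors as rows and row reduce.
R2 ← R2 − (3/5)·R1: [0, 12, 18/5, 12, -3/5, 51/5]
R3 ← R3 + (9/5)·R1: [0, -15, -9/5, -15, 24/5, -48/5]
R4 ← R4 + R1: [0, -8, 0, -8, 4, -4]
R5 ← R5 − (11/5)·R1: [0, 22, 6/5, 22, -46/5, 62/5]
R3 ← R3 + (5/4)·R2: [0, 0, 27/10, 0, 81/20, 63/20]
R4 ← R4 + (2/3)·R2: [0, 0, 12/5, 0, 18/5, 14/5]
R5 ← R5 − (11/6)·R2: [0, 0, -27/5, 0, -81/10, -63/10]
R4 ← R4 − (8/9)·R3: [0, 0, 0, 0, 0, 0]
R5 ← R5 + (2)·R3: [0, 0, 0, 0, 0, 0]
3 nonzero rows, so the 5 vectors span a space of dimension 3.
Since 3 < 5, the vectors are linearly dependent.

no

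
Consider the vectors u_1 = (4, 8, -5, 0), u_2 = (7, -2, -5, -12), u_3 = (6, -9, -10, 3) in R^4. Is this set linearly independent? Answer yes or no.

Form the matrix with these vectors as rows and row reduce.
R2 ← R2 − (7/4)·R1: [0, -16, 15/4, -12]
R3 ← R3 − (3/2)·R1: [0, -21, -5/2, 3]
R3 ← R3 − (21/16)·R2: [0, 0, -475/64, 75/4]
3 nonzero rows, so the 3 vectors span a space of dimension 3.
Since 3 = 3, the vectors are linearly independent.

yes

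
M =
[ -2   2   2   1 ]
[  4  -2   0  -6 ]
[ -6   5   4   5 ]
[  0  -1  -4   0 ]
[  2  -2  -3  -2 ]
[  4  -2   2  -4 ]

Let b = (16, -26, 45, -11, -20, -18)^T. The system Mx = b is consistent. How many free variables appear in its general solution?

1

Row reduce the augmented matrix [M | b].
R2 ← R2 + (2)·R1: [0, 2, 4, -4, 6]
R3 ← R3 − (3)·R1: [0, -1, -2, 2, -3]
R5 ← R5 + R1: [0, 0, -1, -1, -4]
R6 ← R6 + (2)·R1: [0, 2, 6, -2, 14]
R3 ← R3 + (1/2)·R2: [0, 0, 0, 0, 0]
R4 ← R4 + (1/2)·R2: [0, 0, -2, -2, -8]
R6 ← R6 − R2: [0, 0, 2, 2, 8]
Swap R3 ↔ R4
R5 ← R5 − (1/2)·R3: [0, 0, 0, 0, 0]
R6 ← R6 + R3: [0, 0, 0, 0, 0]
The echelon form has 3 nonzero rows, and every pivot lies in the first 4 columns, so rank(M) = rank([M|b]) = 3.
The system is consistent.
Free variables = (unknowns) − (rank) = 4 − 3 = 1.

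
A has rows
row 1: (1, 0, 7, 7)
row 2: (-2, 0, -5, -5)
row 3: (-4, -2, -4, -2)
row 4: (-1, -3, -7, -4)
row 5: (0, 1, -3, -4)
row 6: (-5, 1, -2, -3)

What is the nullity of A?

Row reduce to echelon form.
R2 ← R2 + (2)·R1: [0, 0, 9, 9]
R3 ← R3 + (4)·R1: [0, -2, 24, 26]
R4 ← R4 + R1: [0, -3, 0, 3]
R6 ← R6 + (5)·R1: [0, 1, 33, 32]
Swap R2 ↔ R3
R4 ← R4 − (3/2)·R2: [0, 0, -36, -36]
R5 ← R5 + (1/2)·R2: [0, 0, 9, 9]
R6 ← R6 + (1/2)·R2: [0, 0, 45, 45]
R4 ← R4 + (4)·R3: [0, 0, 0, 0]
R5 ← R5 − R3: [0, 0, 0, 0]
R6 ← R6 − (5)·R3: [0, 0, 0, 0]
3 nonzero rows, so rank(A) = 3.
A has 4 columns; by rank–nullity, nullity = 4 − 3 = 1.

1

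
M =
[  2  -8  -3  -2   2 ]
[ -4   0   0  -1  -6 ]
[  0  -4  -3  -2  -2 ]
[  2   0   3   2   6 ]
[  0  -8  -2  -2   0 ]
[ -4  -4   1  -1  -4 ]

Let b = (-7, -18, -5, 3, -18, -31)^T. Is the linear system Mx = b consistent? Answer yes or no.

yes

Row reduce the augmented matrix [M | b].
R2 ← R2 + (2)·R1: [0, -16, -6, -5, -2, -32]
R4 ← R4 − R1: [0, 8, 6, 4, 4, 10]
R6 ← R6 + (2)·R1: [0, -20, -5, -5, 0, -45]
R3 ← R3 − (1/4)·R2: [0, 0, -3/2, -3/4, -3/2, 3]
R4 ← R4 + (1/2)·R2: [0, 0, 3, 3/2, 3, -6]
R5 ← R5 − (1/2)·R2: [0, 0, 1, 1/2, 1, -2]
R6 ← R6 − (5/4)·R2: [0, 0, 5/2, 5/4, 5/2, -5]
R4 ← R4 + (2)·R3: [0, 0, 0, 0, 0, 0]
R5 ← R5 + (2/3)·R3: [0, 0, 0, 0, 0, 0]
R6 ← R6 + (5/3)·R3: [0, 0, 0, 0, 0, 0]
The echelon form has 3 nonzero rows, and every pivot lies in the first 5 columns, so rank(M) = rank([M|b]) = 3.
The system is consistent.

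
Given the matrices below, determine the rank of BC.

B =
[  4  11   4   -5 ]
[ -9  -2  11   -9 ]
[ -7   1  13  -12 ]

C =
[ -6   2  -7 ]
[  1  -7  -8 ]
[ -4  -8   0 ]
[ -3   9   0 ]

First compute BC:
[[-14, -146, -116],
 [ 35, -173,  79],
 [ 27, -233,  41]]
Now row reduce the product.
R2 ← R2 + (5/2)·R1: [0, -538, -211]
R3 ← R3 + (27/14)·R1: [0, -3602/7, -1279/7]
R3 ← R3 − (1801/1883)·R2: [0, 0, 35960/1883]
3 nonzero rows, so rank(BC) = 3.

3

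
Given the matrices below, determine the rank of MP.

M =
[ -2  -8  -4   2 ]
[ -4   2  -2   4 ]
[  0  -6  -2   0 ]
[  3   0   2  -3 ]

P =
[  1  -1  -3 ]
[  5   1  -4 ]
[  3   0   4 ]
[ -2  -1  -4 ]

2

First compute MP:
[[-58,  -8,  14],
 [ -8,   2, -20],
 [-36,  -6,  16],
 [ 15,   0,  11]]
Now row reduce the product.
R2 ← R2 − (4/29)·R1: [0, 90/29, -636/29]
R3 ← R3 − (18/29)·R1: [0, -30/29, 212/29]
R4 ← R4 + (15/58)·R1: [0, -60/29, 424/29]
R3 ← R3 + (1/3)·R2: [0, 0, 0]
R4 ← R4 + (2/3)·R2: [0, 0, 0]
2 nonzero rows, so rank(MP) = 2.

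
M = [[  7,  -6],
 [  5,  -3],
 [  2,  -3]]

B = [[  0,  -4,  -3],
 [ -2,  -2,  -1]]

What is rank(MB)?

2

First compute MB:
[[ 12, -16, -15],
 [  6, -14, -12],
 [  6,  -2,  -3]]
Now row reduce the product.
R2 ← R2 − (1/2)·R1: [0, -6, -9/2]
R3 ← R3 − (1/2)·R1: [0, 6, 9/2]
R3 ← R3 + R2: [0, 0, 0]
2 nonzero rows, so rank(MB) = 2.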